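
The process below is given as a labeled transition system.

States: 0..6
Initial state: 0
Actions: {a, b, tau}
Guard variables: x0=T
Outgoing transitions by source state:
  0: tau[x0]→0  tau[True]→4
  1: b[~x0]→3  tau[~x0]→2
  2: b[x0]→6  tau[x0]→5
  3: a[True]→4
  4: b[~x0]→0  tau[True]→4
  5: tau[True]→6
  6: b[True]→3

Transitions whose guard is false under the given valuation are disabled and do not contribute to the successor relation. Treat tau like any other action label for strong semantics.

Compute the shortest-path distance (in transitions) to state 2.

BFS to 2:
  L0 = {0}
  L1 = {4}
2 never appears.

Answer: UNREACHABLE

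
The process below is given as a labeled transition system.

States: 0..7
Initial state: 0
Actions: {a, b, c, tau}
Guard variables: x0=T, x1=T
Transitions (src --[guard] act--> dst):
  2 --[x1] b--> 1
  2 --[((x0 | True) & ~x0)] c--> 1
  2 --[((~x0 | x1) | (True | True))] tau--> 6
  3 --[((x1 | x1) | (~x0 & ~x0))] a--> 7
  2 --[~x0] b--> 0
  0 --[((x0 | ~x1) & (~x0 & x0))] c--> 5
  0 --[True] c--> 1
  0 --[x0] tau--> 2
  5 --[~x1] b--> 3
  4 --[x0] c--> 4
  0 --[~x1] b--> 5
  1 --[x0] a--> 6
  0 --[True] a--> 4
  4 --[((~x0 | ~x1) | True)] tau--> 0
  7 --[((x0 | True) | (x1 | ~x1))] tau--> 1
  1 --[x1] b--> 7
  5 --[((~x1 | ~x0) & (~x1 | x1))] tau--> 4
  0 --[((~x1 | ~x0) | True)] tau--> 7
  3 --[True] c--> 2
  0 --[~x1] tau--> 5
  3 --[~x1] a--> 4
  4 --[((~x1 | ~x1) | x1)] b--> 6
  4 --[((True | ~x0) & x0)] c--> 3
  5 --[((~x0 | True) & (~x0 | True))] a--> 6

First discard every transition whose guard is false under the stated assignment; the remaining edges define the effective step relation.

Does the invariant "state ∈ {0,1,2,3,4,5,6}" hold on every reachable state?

Inv-set: {0,1,2,3,4,5,6}
Reach set: {0,1,2,3,4,6,7}
  0: ✓
  1: ✓
  2: ✓
  3: ✓
  4: ✓
  6: ✓
  7: ✗ unsafe
witness against invariant: tau → 7

Answer: INVARIANT VIOLATED at state 7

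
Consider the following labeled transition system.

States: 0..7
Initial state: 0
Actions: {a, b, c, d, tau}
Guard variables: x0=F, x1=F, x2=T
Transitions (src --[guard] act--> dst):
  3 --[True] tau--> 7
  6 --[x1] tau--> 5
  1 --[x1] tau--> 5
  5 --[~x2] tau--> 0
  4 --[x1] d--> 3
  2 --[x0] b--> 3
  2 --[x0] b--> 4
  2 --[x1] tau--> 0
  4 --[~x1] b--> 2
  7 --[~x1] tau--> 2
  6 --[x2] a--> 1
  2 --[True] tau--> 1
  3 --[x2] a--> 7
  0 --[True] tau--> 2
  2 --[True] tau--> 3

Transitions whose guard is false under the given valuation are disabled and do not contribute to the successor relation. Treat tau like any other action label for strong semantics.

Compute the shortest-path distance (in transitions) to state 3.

Answer: 2

Analysis:
Layered search for 3:
  depth 0: {0}
  depth 1: {2}
  depth 2: {1,3}
3 enters at depth 2; path tau·tau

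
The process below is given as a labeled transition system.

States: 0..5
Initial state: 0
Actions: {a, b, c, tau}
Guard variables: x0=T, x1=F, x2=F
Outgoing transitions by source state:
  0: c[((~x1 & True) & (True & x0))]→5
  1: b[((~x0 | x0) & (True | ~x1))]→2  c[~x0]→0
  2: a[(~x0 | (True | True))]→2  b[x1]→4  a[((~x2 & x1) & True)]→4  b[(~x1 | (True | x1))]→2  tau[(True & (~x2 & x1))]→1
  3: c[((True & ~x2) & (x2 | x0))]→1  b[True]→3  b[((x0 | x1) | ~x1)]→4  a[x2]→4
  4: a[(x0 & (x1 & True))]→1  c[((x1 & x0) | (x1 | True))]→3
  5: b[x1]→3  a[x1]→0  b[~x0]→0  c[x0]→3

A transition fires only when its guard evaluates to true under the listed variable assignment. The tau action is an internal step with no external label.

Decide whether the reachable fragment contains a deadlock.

Answer: DEADLOCK-FREE

Trace:
Reachable = {0,1,2,3,4,5}
  0: c→5  [1 exit(s)]
  1: b→2  [1 exit(s)]
  2: a→2  b→2  [2 exit(s)]
  3: b→3  b→4  c→1  [3 exit(s)]
  4: c→3  [1 exit(s)]
  5: c→3  [1 exit(s)]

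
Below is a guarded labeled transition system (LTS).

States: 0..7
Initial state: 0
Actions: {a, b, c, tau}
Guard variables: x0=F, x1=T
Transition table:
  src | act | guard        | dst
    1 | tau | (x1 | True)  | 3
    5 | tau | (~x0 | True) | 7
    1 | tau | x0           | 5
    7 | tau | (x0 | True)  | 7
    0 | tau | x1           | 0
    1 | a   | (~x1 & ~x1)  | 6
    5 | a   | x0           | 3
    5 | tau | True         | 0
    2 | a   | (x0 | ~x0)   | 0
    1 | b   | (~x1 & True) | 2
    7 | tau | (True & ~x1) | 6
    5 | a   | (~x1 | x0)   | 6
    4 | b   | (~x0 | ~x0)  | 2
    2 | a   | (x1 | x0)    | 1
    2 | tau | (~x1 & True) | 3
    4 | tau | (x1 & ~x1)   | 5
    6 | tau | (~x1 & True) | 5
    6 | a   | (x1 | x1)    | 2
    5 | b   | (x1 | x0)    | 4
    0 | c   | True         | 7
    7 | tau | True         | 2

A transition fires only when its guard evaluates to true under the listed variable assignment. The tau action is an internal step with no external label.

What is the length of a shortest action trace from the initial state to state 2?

Answer: 2

Working:
BFS to 2:
  depth 0: {0}
  depth 1: {7}
  depth 2: {2}
depth(2)=2, e.g. c·tau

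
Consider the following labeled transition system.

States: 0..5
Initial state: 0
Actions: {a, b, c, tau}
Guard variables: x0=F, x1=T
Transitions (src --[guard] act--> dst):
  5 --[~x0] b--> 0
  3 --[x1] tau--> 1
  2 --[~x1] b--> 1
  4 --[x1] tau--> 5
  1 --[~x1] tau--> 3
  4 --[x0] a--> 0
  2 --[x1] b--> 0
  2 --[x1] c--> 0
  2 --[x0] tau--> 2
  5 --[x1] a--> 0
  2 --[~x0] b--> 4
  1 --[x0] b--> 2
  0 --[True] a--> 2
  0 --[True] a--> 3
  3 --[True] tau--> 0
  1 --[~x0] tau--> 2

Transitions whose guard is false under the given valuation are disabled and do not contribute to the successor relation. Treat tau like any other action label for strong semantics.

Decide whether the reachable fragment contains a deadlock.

Answer: DEADLOCK-FREE

Analysis:
Reach set: {0,1,2,3,4,5}
  0: a→2  a→3  [deg 2]
  1: tau→2  [deg 1]
  2: b→0  b→4  c→0  [deg 3]
  3: tau→0  tau→1  [deg 2]
  4: tau→5  [deg 1]
  5: a→0  b→0  [deg 2]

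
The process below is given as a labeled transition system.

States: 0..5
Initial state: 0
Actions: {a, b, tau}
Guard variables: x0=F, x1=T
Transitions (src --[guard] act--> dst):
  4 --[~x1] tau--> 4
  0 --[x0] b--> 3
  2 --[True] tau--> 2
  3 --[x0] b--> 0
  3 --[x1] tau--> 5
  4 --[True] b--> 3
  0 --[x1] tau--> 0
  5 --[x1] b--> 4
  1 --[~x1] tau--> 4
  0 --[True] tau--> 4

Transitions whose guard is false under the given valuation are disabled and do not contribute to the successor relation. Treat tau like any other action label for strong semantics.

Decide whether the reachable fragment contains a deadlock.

Answer: DEADLOCK-FREE

Analysis:
Reach set: {0,3,4,5}
  0: tau→0  tau→4  [2 out]
  3: tau→5  [1 out]
  4: b→3  [1 out]
  5: b→4  [1 out]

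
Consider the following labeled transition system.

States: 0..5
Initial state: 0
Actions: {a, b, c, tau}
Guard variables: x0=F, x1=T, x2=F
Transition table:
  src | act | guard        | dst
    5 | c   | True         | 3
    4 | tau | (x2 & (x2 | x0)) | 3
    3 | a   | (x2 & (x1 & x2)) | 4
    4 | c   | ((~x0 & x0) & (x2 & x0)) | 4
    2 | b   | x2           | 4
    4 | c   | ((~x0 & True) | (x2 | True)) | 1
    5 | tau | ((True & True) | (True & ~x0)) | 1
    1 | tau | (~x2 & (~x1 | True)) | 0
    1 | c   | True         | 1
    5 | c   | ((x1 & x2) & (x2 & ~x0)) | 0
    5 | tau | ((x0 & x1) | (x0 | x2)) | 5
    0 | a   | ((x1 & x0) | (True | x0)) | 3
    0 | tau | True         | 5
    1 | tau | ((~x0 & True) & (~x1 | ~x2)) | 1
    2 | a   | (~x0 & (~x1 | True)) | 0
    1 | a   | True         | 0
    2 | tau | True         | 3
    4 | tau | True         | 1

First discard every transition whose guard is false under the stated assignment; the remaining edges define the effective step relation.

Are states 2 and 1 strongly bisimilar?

Answer: NOT BISIMILAR

Analysis:
Refine partition for ~:
  round 0: {{0,1,2,3,4,5}}
  round 1: {{0,2},{1},{3},{4,5}}
  round 2: {{0},{1},{2},{3},{4},{5}}
Fixed point at round 3; 6 class(es).
class of 2: {2}; class of 1: {1}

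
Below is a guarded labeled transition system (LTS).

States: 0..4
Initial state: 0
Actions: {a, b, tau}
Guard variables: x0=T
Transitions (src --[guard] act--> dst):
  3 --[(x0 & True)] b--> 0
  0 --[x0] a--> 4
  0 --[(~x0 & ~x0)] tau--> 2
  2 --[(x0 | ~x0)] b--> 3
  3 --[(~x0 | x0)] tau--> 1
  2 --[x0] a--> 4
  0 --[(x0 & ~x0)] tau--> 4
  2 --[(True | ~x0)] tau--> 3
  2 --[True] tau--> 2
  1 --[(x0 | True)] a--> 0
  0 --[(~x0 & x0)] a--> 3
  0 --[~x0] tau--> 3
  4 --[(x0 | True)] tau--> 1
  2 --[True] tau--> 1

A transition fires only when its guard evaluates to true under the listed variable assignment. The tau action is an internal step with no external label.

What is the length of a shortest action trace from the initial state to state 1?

Answer: 2

Trace:
Breadth-first toward 1:
  depth 0: {0}
  depth 1: {4}
  depth 2: {1}
1 enters at depth 2; path a·tau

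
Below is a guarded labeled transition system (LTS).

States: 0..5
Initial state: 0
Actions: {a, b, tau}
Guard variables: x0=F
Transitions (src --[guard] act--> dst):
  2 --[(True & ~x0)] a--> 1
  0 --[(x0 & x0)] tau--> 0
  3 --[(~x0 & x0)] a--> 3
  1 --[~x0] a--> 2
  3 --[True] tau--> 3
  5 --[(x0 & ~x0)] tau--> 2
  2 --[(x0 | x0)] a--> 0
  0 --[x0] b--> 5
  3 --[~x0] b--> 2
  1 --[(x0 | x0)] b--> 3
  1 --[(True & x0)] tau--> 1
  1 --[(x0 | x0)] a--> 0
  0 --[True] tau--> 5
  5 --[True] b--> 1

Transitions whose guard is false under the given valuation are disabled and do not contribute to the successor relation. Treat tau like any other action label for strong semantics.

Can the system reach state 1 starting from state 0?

Answer: REACHABLE

Working:
6 transition(s) survive guard evaluation.
Layer 0: {0}
Layer 1: {5}  now seen {0,5}
Layer 2: {1}  now seen {0,1,5}
Layer 3: {2}  now seen {0,1,2,5}
Reach set: {0,1,2,5}
Path to 1: tau·b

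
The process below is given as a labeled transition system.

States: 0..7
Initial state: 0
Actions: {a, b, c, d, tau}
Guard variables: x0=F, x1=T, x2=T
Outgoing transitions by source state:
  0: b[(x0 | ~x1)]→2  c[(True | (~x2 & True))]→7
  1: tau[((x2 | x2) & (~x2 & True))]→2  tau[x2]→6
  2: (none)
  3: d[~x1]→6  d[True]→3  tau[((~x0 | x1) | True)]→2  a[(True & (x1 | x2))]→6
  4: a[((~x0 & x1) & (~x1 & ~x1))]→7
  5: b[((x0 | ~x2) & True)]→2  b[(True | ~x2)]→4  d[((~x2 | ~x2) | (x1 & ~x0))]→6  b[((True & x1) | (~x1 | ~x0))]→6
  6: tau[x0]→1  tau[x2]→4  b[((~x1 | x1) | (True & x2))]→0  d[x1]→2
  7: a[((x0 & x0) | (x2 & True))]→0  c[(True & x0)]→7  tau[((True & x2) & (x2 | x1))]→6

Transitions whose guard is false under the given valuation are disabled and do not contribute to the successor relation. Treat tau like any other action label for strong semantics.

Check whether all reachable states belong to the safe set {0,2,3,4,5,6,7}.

Answer: INVARIANT HOLDS

Working:
Inv-set: {0,2,3,4,5,6,7}
Reachable = {0,2,4,6,7}
  0: ok
  2: ok
  4: ok
  6: ok
  7: ok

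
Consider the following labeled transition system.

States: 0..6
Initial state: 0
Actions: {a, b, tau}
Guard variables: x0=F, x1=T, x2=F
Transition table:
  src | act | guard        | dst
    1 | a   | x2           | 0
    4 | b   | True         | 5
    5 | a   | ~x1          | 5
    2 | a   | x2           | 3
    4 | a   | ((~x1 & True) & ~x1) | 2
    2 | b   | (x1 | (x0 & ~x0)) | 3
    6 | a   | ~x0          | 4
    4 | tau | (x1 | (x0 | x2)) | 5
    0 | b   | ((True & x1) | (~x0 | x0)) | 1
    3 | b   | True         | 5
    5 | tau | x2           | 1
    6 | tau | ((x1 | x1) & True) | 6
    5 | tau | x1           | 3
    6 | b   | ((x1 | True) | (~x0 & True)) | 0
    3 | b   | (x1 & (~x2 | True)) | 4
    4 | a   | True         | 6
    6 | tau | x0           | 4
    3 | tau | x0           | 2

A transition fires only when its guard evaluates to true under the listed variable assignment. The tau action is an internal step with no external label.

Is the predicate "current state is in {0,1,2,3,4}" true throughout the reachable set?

Answer: INVARIANT HOLDS

Analysis:
Safe = {0,1,2,3,4}
Reachable = {0,1}
  0: ✓
  1: ✓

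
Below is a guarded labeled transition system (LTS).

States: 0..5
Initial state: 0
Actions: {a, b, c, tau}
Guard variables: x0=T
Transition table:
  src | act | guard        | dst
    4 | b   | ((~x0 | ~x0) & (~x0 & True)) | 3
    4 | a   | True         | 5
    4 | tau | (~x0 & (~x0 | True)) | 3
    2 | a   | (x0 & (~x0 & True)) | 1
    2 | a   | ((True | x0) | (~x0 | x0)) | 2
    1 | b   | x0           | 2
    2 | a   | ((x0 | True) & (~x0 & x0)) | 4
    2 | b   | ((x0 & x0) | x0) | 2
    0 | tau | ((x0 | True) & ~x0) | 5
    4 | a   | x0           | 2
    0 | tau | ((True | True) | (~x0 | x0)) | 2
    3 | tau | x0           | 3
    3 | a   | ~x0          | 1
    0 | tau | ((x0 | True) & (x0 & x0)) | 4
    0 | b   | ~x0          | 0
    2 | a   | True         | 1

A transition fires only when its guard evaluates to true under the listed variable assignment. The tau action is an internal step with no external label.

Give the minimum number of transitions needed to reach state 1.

Layered search for 1:
  L0 = {0}
  L1 = {2,4}
  L2 = {1,5}
first hit 1 at d=2 via tau·a

Answer: 2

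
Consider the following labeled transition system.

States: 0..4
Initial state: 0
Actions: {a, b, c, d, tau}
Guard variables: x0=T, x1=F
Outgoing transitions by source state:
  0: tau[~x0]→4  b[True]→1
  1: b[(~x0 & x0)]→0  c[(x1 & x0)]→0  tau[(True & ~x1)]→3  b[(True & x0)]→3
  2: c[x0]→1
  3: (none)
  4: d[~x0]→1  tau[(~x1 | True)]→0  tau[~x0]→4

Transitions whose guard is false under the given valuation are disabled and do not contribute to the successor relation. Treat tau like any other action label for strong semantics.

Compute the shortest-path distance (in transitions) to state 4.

Layered search for 4:
  L0 = {0}
  L1 = {1}
  L2 = {3}
4 never appears.

Answer: UNREACHABLE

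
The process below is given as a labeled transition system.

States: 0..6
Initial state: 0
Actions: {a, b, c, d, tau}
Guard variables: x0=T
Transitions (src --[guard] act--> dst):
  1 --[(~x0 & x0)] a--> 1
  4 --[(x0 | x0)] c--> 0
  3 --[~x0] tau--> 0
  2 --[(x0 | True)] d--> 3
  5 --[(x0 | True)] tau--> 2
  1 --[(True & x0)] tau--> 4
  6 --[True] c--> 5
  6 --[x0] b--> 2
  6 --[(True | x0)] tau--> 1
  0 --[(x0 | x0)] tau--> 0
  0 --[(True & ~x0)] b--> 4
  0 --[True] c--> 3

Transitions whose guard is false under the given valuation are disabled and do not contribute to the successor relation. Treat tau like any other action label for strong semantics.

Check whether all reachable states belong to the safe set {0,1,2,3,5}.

Answer: INVARIANT HOLDS

Trace:
Inv-set: {0,1,2,3,5}
Reachable = {0,3}
  0: ✓
  3: ✓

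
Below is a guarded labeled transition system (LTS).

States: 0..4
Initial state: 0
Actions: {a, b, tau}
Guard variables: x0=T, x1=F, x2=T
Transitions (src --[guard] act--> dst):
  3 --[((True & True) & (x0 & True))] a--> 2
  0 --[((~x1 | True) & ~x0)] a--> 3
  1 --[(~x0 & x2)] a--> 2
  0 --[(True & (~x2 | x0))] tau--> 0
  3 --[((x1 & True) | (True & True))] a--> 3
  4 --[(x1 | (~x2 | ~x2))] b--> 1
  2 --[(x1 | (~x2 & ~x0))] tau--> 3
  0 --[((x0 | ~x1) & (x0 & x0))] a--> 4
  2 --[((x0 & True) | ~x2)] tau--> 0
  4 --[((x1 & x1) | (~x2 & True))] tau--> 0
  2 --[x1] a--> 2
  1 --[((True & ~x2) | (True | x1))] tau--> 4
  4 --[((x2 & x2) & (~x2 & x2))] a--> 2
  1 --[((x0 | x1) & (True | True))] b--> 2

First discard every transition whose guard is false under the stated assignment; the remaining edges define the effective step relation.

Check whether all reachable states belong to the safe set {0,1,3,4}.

Safe = {0,1,3,4}
Reach set: {0,4}
  0: ✓
  4: ✓

Answer: INVARIANT HOLDS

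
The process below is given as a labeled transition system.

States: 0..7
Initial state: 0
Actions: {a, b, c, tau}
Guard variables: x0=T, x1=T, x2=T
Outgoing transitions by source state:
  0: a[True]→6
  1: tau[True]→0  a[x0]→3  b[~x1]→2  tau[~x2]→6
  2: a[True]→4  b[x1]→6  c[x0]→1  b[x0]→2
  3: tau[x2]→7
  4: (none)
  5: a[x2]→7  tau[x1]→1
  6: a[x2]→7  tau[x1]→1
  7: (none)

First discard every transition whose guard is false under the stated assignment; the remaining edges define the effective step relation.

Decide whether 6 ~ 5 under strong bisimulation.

Compute ~ classes (split until stable):
  P[0] = {{0,1,2,3,4,5,6,7}}
  P[1] = {{0},{1,5,6},{2},{3},{4,7}}
  P[2] = {{0},{1},{2},{3},{4,7},{5,6}}
Fixed point at round 3; 6 class(es).
class of 6: {5,6}; class of 5: {5,6}

Answer: BISIMILAR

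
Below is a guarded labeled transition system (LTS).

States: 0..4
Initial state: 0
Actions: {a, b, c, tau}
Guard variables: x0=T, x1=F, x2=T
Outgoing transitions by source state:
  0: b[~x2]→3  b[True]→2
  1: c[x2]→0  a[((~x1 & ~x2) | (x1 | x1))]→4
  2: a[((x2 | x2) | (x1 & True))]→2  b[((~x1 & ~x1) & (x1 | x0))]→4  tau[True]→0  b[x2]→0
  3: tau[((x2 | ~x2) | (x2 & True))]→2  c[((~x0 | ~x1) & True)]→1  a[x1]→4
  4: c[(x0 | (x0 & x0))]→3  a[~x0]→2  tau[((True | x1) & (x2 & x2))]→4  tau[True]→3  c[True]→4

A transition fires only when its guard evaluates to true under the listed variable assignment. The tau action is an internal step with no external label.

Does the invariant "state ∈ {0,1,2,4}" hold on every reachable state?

Safe = {0,1,2,4}
Reach set: {0,1,2,3,4}
  0: safe
  1: safe
  2: safe
  3: outside
  4: safe
counterexample path to 3: b·b·c

Answer: INVARIANT VIOLATED at state 3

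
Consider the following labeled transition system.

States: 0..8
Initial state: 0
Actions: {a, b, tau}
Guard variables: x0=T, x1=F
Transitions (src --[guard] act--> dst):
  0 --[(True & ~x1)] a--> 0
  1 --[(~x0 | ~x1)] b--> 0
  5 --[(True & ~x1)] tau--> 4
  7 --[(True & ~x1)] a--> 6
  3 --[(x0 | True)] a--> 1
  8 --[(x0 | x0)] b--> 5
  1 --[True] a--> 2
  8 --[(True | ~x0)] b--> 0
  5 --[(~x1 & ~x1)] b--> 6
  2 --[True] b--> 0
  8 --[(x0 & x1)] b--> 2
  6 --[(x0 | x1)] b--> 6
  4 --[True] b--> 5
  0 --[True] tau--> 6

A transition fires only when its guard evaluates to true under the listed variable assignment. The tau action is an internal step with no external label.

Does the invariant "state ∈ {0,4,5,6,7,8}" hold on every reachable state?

Safe = {0,4,5,6,7,8}
Reach set: {0,6}
  0: ok
  6: ok

Answer: INVARIANT HOLDS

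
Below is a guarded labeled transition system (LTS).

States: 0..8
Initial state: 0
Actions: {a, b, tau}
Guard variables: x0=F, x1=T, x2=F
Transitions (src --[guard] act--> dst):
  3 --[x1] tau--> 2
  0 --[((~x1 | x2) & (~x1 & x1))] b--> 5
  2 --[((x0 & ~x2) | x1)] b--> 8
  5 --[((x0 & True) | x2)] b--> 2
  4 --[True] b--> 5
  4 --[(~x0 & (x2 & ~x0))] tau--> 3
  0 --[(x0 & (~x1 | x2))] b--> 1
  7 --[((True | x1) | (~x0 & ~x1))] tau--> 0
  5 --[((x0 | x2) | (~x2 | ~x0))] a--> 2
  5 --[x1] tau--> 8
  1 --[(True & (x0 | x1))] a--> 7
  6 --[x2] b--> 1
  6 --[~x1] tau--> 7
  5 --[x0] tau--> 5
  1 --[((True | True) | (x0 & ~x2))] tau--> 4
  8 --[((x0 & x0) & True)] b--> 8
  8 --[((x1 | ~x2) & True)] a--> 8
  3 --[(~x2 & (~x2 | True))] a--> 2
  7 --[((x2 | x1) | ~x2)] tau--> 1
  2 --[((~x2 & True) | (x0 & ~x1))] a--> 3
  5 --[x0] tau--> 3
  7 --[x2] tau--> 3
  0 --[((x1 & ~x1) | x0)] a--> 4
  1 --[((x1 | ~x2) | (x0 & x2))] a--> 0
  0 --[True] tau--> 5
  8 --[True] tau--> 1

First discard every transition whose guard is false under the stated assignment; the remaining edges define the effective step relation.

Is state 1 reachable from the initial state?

Answer: REACHABLE

Working:
After dropping false guards: 15 live edges.
depth 0: {0}
depth 1: {5}  total {0,5}
depth 2: {2,8}  total {0,2,5,8}
depth 3: {1,3}  total {0,1,2,3,5,8}
depth 4: {4,7}  total {0,1,2,3,4,5,7,8}
Reach set: {0,1,2,3,4,5,7,8}
Path to 1: tau·tau·tau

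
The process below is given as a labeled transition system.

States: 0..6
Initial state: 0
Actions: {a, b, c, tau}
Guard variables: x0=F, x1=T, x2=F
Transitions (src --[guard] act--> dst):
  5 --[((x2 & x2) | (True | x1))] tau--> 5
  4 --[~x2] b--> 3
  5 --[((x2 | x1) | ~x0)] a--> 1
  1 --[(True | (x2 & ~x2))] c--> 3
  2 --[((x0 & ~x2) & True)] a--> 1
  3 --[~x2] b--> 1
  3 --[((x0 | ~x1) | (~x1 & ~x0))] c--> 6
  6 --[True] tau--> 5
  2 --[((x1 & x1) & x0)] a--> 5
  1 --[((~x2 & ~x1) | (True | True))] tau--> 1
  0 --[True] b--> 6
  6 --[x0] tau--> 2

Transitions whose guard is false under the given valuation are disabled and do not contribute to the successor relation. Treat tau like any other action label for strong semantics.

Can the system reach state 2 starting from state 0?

Answer: UNREACHABLE

Working:
Guard filter leaves 8 enabled edge(s).
Layer 0: {0}
Layer 1: {6}  total {0,6}
Layer 2: {5}  total {0,5,6}
Layer 3: {1}  total {0,1,5,6}
Layer 4: {3}  total {0,1,3,5,6}
Reach set: {0,1,3,5,6}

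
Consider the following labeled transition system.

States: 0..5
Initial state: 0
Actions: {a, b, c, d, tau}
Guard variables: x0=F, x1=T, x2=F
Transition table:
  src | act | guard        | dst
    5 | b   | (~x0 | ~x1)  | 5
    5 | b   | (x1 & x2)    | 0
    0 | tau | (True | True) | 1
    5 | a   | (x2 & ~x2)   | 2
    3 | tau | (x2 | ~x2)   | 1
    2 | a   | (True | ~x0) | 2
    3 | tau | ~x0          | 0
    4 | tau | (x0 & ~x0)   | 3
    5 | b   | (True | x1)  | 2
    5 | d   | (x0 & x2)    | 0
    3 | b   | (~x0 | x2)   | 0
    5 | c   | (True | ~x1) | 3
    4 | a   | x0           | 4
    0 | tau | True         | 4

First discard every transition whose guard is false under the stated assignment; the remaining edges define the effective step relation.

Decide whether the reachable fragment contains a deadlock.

Reachable = {0,1,4}
  0: tau→1  tau→4  [2 out]
  1: ∅  [deadlock]
  4: ∅  [deadlock]
Path to 1: tau

Answer: DEADLOCK at state 1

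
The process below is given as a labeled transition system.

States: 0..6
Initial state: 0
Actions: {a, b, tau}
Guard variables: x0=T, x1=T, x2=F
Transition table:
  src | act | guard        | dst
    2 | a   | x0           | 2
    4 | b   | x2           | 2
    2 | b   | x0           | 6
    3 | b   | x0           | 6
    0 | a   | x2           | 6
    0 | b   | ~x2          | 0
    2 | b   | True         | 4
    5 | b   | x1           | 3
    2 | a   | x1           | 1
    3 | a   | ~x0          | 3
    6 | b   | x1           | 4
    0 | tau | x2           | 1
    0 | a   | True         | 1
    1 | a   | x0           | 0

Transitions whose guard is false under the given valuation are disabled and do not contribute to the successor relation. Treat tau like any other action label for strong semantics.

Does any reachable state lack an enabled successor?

Reachable = {0,1}
  0: a→1  b→0  [deg 2]
  1: a→0  [deg 1]

Answer: DEADLOCK-FREE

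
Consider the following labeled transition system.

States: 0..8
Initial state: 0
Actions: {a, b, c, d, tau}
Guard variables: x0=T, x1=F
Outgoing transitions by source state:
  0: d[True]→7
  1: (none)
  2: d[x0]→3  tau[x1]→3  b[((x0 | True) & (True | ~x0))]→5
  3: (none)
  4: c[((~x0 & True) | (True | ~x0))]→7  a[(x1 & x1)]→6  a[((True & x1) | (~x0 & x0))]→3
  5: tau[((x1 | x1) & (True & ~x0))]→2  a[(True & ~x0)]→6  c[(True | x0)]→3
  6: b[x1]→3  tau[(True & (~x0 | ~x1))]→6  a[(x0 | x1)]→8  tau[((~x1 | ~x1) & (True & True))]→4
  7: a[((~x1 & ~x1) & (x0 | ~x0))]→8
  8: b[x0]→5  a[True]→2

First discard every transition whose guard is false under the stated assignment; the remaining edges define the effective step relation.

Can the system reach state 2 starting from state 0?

Answer: REACHABLE

Analysis:
11 transition(s) survive guard evaluation.
Layer 0: {0}
Layer 1: {7}  total {0,7}
Layer 2: {8}  total {0,7,8}
Layer 3: {2,5}  total {0,2,5,7,8}
Layer 4: {3}  total {0,2,3,5,7,8}
R = {0,2,3,5,7,8}
witness 2: d·a·a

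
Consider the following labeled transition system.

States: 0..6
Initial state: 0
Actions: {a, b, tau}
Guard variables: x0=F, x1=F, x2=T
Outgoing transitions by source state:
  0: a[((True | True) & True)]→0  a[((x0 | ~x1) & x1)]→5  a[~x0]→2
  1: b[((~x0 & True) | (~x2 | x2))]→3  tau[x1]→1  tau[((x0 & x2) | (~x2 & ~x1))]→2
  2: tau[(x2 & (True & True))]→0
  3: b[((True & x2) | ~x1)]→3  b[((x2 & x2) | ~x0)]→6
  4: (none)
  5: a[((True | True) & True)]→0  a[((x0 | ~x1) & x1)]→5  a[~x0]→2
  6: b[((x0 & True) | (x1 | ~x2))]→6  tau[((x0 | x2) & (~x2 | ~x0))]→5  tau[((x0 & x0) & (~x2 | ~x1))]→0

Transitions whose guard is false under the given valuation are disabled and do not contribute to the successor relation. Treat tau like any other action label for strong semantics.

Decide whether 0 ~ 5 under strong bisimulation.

Refine partition for ~:
  π0 = {{0,1,2,3,4,5,6}}
  π1 = {{0,5},{1,3},{2,6},{4}}
  π2 = {{0,5},{1},{2,6},{3},{4}}
5 equivalence class(es) (converged in 3)
0∈{0,5}, 5∈{0,5}

Answer: BISIMILAR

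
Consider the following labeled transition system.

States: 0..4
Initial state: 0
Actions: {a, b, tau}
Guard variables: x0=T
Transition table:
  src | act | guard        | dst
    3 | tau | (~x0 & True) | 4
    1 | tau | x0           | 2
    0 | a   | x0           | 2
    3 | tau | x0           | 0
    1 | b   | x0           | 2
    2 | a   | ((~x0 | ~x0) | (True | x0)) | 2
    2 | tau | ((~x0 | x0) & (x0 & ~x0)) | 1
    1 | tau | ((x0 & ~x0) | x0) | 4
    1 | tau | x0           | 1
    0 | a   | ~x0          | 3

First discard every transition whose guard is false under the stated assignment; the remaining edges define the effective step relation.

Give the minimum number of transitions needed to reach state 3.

Layered search for 3:
  Layer 0: {0}
  Layer 1: {2}
3 never appears.

Answer: UNREACHABLE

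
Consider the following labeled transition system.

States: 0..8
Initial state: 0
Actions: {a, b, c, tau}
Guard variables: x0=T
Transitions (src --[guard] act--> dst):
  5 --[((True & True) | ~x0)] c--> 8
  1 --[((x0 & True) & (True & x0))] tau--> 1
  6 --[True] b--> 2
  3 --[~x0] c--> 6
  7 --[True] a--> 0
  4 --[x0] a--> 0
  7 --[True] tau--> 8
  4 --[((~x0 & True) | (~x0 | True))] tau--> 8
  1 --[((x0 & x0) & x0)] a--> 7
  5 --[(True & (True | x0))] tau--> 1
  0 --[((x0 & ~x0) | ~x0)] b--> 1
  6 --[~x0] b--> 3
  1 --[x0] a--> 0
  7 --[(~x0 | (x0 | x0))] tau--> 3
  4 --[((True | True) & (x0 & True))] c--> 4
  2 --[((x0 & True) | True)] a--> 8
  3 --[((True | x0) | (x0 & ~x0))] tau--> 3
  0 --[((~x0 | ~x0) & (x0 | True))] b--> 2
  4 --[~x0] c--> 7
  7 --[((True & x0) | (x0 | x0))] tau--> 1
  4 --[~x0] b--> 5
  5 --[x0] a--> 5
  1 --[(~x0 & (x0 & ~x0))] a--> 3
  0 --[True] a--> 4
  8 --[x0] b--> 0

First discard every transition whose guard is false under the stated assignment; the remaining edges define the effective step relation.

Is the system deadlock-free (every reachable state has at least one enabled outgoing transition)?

Answer: DEADLOCK-FREE

Trace:
Reach set: {0,4,8}
  0: a→4  [deg 1]
  4: a→0  c→4  tau→8  [deg 3]
  8: b→0  [deg 1]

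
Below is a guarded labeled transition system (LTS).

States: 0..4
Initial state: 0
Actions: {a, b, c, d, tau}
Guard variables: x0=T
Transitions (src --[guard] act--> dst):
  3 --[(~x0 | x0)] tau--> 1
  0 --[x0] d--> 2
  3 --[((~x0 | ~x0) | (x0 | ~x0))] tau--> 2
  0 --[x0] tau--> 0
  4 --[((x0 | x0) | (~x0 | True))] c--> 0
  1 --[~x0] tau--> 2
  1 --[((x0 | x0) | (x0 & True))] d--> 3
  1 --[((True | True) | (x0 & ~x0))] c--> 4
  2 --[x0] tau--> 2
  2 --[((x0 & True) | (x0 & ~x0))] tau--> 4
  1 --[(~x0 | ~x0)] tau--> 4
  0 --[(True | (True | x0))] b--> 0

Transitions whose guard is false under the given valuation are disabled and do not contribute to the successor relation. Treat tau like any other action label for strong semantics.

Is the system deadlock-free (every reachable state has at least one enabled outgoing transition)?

Answer: DEADLOCK-FREE

Trace:
R = {0,2,4}
  0: b→0  d→2  tau→0  [3 exit(s)]
  2: tau→2  tau→4  [2 exit(s)]
  4: c→0  [1 exit(s)]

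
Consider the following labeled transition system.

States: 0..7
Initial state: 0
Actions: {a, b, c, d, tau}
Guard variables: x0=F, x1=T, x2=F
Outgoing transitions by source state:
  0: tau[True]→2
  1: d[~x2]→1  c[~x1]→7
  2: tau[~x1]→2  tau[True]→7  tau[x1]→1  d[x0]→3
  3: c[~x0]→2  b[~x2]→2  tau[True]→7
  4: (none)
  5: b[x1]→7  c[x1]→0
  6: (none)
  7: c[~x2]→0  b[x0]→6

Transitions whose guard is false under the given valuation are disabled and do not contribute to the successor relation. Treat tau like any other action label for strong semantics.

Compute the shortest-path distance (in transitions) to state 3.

Breadth-first toward 3:
  L0 = {0}
  L1 = {2}
  L2 = {1,7}
3 never appears.

Answer: UNREACHABLE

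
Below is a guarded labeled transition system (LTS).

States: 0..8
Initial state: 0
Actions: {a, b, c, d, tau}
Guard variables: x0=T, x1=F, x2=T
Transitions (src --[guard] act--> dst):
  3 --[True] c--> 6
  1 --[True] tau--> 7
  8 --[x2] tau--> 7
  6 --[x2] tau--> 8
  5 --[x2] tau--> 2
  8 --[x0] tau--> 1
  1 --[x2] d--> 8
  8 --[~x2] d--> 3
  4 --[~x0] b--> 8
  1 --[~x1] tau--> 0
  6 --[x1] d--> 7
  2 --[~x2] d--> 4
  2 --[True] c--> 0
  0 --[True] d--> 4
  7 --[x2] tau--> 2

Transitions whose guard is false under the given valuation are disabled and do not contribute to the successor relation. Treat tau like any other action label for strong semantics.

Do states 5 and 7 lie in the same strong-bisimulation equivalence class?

Answer: BISIMILAR

Trace:
Compute ~ classes (split until stable):
  P[0] = {{0,1,2,3,4,5,6,7,8}}
  P[1] = {{0},{1},{2,3},{4},{5,6,7,8}}
  P[2] = {{0},{1},{2},{3},{4},{5,7},{6},{8}}
Fixed point at round 3; 8 class(es).
class of 5: {5,7}; class of 7: {5,7}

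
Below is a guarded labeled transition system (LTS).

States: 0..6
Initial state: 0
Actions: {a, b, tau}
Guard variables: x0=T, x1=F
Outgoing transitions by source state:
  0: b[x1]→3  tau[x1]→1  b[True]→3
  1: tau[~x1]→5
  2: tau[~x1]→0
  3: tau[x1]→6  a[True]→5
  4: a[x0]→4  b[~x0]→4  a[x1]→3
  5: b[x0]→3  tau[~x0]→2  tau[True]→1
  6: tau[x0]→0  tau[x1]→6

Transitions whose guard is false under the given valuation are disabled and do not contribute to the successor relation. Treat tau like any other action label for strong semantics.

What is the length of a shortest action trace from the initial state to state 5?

Layered search for 5:
  L0 = {0}
  L1 = {3}
  L2 = {5}
first hit 5 at d=2 via b·a

Answer: 2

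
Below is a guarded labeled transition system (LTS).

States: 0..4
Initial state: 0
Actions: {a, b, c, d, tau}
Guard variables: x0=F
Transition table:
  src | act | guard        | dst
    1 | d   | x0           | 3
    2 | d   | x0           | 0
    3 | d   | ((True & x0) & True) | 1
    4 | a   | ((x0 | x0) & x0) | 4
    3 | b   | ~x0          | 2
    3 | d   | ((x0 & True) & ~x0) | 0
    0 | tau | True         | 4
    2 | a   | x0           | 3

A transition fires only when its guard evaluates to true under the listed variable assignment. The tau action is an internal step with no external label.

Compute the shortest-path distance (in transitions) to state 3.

Breadth-first toward 3:
  depth 0: {0}
  depth 1: {4}
3 never appears.

Answer: UNREACHABLE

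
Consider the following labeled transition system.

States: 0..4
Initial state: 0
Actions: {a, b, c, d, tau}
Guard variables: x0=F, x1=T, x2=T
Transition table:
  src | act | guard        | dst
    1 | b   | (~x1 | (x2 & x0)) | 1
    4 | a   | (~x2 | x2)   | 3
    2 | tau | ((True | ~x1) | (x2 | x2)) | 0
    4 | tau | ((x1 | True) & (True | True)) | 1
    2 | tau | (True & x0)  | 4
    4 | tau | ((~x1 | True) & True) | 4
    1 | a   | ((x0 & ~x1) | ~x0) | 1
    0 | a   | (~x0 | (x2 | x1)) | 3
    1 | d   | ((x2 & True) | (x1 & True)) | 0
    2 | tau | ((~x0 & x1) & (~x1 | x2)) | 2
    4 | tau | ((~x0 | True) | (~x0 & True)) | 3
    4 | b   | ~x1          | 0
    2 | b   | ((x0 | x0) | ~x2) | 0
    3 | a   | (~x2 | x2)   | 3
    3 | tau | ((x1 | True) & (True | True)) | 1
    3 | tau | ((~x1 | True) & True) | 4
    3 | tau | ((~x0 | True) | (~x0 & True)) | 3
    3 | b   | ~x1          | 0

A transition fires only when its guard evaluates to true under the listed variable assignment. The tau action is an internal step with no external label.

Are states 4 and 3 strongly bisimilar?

Refine partition for ~:
  round 0: {{0,1,2,3,4}}
  round 1: {{0},{1},{2},{3,4}}
Fixed point at round 2; 4 class(es).
4∈{3,4}, 3∈{3,4}

Answer: BISIMILAR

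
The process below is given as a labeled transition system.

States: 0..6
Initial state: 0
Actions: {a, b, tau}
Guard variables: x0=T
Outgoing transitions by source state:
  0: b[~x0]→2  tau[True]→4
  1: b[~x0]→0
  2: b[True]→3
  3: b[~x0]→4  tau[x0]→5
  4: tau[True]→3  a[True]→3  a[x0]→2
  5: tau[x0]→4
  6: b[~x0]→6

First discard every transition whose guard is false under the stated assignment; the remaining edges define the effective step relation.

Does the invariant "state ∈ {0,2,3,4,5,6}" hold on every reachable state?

Inv-set: {0,2,3,4,5,6}
R = {0,2,3,4,5}
  0: safe
  2: safe
  3: safe
  4: safe
  5: safe

Answer: INVARIANT HOLDS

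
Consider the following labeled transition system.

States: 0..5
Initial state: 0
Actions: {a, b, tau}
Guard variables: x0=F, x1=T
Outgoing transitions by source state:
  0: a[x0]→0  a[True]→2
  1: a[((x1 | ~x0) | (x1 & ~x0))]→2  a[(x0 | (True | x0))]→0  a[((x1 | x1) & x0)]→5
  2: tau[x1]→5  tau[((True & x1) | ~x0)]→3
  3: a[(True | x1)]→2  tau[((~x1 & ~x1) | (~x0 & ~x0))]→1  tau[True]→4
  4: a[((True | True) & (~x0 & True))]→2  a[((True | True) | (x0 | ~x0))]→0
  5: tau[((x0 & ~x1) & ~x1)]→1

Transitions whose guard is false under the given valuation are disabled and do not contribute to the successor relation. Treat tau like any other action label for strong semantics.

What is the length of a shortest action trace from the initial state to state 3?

Answer: 2

Working:
Layered search for 3:
  Layer 0: {0}
  Layer 1: {2}
  Layer 2: {3,5}
3 enters at depth 2; path a·tau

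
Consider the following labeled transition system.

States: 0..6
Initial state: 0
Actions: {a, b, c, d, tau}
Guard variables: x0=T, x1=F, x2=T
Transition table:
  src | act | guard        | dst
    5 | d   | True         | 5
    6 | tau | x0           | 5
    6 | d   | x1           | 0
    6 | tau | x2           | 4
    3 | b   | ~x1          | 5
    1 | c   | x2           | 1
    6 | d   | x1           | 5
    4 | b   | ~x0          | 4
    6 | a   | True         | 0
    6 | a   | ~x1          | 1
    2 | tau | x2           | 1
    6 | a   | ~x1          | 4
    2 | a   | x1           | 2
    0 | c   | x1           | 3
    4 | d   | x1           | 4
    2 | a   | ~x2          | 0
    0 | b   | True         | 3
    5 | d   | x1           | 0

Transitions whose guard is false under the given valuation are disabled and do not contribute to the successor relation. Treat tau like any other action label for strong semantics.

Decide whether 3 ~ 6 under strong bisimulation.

Answer: NOT BISIMILAR

Trace:
Compute ~ classes (split until stable):
  P[0] = {{0,1,2,3,4,5,6}}
  P[1] = {{0,3},{1},{2},{4},{5},{6}}
  P[2] = {{0},{1},{2},{3},{4},{5},{6}}
stable after 3 split(s): 7 block(s)
3∈{3}, 6∈{6}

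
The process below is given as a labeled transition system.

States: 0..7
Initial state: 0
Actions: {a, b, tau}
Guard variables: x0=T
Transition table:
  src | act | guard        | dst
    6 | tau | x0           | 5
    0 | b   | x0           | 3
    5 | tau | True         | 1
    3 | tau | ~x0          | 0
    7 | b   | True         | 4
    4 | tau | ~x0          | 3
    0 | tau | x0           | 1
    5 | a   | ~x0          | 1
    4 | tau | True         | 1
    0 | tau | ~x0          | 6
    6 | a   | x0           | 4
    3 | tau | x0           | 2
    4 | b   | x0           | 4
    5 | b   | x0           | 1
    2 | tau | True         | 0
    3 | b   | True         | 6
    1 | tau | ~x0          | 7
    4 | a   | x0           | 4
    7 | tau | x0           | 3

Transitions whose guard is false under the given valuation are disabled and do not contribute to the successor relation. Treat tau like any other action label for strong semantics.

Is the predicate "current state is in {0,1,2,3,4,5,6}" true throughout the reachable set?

Inv-set: {0,1,2,3,4,5,6}
Reachable = {0,1,2,3,4,5,6}
  0: ✓
  1: ✓
  2: ✓
  3: ✓
  4: ✓
  5: ✓
  6: ✓

Answer: INVARIANT HOLDS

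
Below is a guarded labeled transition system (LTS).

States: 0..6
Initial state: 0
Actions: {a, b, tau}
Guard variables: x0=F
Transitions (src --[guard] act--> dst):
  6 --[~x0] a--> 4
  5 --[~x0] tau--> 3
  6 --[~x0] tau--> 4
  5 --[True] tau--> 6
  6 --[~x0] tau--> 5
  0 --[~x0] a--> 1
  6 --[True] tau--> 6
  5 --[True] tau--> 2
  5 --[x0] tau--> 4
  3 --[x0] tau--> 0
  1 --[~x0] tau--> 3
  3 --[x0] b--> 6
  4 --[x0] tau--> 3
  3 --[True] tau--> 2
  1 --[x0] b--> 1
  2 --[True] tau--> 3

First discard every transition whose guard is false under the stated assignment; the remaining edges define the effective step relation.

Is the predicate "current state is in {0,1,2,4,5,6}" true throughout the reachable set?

Answer: INVARIANT VIOLATED at state 3

Trace:
Safe = {0,1,2,4,5,6}
R = {0,1,2,3}
  0: safe
  1: safe
  2: safe
  3: VIOLATES
witness against invariant: a·tau → 3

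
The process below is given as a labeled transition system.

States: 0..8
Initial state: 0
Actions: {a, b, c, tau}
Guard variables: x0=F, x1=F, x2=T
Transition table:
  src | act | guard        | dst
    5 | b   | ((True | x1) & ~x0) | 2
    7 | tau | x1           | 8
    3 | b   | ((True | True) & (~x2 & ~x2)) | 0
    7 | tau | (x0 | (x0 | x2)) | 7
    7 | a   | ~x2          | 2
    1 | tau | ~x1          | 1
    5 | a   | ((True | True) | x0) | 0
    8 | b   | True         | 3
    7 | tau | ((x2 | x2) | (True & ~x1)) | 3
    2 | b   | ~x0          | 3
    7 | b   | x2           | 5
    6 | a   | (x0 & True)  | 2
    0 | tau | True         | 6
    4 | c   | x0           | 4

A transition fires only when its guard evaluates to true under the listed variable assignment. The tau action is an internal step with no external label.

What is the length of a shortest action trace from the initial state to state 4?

Answer: UNREACHABLE

Analysis:
BFS to 4:
  Layer 0: {0}
  Layer 1: {6}
4 never appears.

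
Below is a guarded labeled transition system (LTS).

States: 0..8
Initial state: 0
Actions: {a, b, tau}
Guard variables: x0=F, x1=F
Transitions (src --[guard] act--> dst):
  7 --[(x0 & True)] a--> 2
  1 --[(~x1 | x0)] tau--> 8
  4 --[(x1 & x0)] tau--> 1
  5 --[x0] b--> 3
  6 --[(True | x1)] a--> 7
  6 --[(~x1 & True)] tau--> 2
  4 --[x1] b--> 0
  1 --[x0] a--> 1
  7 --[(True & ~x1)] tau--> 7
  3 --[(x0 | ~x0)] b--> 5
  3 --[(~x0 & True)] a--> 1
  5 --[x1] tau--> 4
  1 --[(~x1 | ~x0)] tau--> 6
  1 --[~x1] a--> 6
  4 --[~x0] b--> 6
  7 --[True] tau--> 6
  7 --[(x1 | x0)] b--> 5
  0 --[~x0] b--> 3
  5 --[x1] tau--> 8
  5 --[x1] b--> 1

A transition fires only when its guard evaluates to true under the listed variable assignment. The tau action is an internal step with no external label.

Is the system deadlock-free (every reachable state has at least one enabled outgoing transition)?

R = {0,1,2,3,5,6,7,8}
  0: b→3  [deg 1]
  1: a→6  tau→6  tau→8  [deg 3]
  2: ∅  [no exit]
  3: a→1  b→5  [deg 2]
  5: ∅  [no exit]
  6: a→7  tau→2  [deg 2]
  7: tau→6  tau→7  [deg 2]
  8: ∅  [no exit]
Path to 2: b·a·tau·tau

Answer: DEADLOCK at state 2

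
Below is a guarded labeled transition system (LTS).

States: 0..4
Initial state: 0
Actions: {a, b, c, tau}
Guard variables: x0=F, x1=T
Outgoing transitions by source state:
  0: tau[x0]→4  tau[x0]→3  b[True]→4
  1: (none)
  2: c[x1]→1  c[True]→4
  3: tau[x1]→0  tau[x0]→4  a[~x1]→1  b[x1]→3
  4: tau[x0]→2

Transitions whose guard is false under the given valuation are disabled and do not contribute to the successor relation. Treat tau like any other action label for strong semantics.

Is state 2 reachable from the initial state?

5 transition(s) survive guard evaluation.
Layer 0: {0}
Layer 1: {4}  now seen {0,4}
Reach set: {0,4}

Answer: UNREACHABLE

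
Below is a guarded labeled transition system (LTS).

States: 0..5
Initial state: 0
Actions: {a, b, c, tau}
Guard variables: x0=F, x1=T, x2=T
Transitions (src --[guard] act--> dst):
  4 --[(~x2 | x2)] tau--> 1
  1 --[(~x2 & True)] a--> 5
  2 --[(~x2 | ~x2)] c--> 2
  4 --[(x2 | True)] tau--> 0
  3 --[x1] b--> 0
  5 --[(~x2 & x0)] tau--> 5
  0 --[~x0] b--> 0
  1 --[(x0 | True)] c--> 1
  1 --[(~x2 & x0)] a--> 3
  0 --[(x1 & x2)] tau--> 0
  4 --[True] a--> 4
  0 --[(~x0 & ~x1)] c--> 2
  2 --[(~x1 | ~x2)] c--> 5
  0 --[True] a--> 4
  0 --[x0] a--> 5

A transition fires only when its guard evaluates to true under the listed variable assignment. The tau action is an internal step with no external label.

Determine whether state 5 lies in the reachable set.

8 transition(s) survive guard evaluation.
depth 0: {0}
depth 1: {4}  now seen {0,4}
depth 2: {1}  now seen {0,1,4}
R = {0,1,4}

Answer: UNREACHABLE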